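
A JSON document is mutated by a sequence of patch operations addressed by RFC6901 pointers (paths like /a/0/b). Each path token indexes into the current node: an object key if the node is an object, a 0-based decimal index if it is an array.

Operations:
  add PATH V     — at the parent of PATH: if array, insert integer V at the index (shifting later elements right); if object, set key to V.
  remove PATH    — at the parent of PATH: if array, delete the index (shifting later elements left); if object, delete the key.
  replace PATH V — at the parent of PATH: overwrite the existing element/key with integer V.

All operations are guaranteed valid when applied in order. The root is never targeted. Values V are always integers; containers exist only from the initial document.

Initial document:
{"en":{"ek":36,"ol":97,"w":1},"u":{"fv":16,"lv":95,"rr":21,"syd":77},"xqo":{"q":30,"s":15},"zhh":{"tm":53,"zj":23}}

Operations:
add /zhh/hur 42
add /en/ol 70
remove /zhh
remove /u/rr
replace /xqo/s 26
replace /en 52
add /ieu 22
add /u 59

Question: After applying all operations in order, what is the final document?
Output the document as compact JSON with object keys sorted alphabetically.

After op 1 (add /zhh/hur 42): {"en":{"ek":36,"ol":97,"w":1},"u":{"fv":16,"lv":95,"rr":21,"syd":77},"xqo":{"q":30,"s":15},"zhh":{"hur":42,"tm":53,"zj":23}}
After op 2 (add /en/ol 70): {"en":{"ek":36,"ol":70,"w":1},"u":{"fv":16,"lv":95,"rr":21,"syd":77},"xqo":{"q":30,"s":15},"zhh":{"hur":42,"tm":53,"zj":23}}
After op 3 (remove /zhh): {"en":{"ek":36,"ol":70,"w":1},"u":{"fv":16,"lv":95,"rr":21,"syd":77},"xqo":{"q":30,"s":15}}
After op 4 (remove /u/rr): {"en":{"ek":36,"ol":70,"w":1},"u":{"fv":16,"lv":95,"syd":77},"xqo":{"q":30,"s":15}}
After op 5 (replace /xqo/s 26): {"en":{"ek":36,"ol":70,"w":1},"u":{"fv":16,"lv":95,"syd":77},"xqo":{"q":30,"s":26}}
After op 6 (replace /en 52): {"en":52,"u":{"fv":16,"lv":95,"syd":77},"xqo":{"q":30,"s":26}}
After op 7 (add /ieu 22): {"en":52,"ieu":22,"u":{"fv":16,"lv":95,"syd":77},"xqo":{"q":30,"s":26}}
After op 8 (add /u 59): {"en":52,"ieu":22,"u":59,"xqo":{"q":30,"s":26}}

Answer: {"en":52,"ieu":22,"u":59,"xqo":{"q":30,"s":26}}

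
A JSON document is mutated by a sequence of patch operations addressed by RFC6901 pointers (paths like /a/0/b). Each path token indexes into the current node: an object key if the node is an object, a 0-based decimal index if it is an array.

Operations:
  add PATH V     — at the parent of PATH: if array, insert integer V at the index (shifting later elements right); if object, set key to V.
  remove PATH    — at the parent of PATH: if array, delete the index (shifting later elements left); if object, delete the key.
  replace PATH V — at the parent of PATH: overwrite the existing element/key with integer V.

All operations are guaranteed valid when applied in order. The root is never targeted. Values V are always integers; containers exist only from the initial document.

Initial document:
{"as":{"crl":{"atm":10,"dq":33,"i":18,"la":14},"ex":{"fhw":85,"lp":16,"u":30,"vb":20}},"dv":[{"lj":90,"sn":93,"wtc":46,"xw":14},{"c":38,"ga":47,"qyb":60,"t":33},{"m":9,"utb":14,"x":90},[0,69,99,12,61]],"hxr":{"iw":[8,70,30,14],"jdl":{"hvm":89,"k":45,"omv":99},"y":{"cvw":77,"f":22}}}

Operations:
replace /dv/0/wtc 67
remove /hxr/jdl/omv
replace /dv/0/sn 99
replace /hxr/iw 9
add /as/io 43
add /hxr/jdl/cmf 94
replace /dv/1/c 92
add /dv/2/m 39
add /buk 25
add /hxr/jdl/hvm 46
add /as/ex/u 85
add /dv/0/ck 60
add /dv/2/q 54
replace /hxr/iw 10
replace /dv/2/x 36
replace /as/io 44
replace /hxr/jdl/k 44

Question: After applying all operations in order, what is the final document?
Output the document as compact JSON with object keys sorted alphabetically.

Answer: {"as":{"crl":{"atm":10,"dq":33,"i":18,"la":14},"ex":{"fhw":85,"lp":16,"u":85,"vb":20},"io":44},"buk":25,"dv":[{"ck":60,"lj":90,"sn":99,"wtc":67,"xw":14},{"c":92,"ga":47,"qyb":60,"t":33},{"m":39,"q":54,"utb":14,"x":36},[0,69,99,12,61]],"hxr":{"iw":10,"jdl":{"cmf":94,"hvm":46,"k":44},"y":{"cvw":77,"f":22}}}

Derivation:
After op 1 (replace /dv/0/wtc 67): {"as":{"crl":{"atm":10,"dq":33,"i":18,"la":14},"ex":{"fhw":85,"lp":16,"u":30,"vb":20}},"dv":[{"lj":90,"sn":93,"wtc":67,"xw":14},{"c":38,"ga":47,"qyb":60,"t":33},{"m":9,"utb":14,"x":90},[0,69,99,12,61]],"hxr":{"iw":[8,70,30,14],"jdl":{"hvm":89,"k":45,"omv":99},"y":{"cvw":77,"f":22}}}
After op 2 (remove /hxr/jdl/omv): {"as":{"crl":{"atm":10,"dq":33,"i":18,"la":14},"ex":{"fhw":85,"lp":16,"u":30,"vb":20}},"dv":[{"lj":90,"sn":93,"wtc":67,"xw":14},{"c":38,"ga":47,"qyb":60,"t":33},{"m":9,"utb":14,"x":90},[0,69,99,12,61]],"hxr":{"iw":[8,70,30,14],"jdl":{"hvm":89,"k":45},"y":{"cvw":77,"f":22}}}
After op 3 (replace /dv/0/sn 99): {"as":{"crl":{"atm":10,"dq":33,"i":18,"la":14},"ex":{"fhw":85,"lp":16,"u":30,"vb":20}},"dv":[{"lj":90,"sn":99,"wtc":67,"xw":14},{"c":38,"ga":47,"qyb":60,"t":33},{"m":9,"utb":14,"x":90},[0,69,99,12,61]],"hxr":{"iw":[8,70,30,14],"jdl":{"hvm":89,"k":45},"y":{"cvw":77,"f":22}}}
After op 4 (replace /hxr/iw 9): {"as":{"crl":{"atm":10,"dq":33,"i":18,"la":14},"ex":{"fhw":85,"lp":16,"u":30,"vb":20}},"dv":[{"lj":90,"sn":99,"wtc":67,"xw":14},{"c":38,"ga":47,"qyb":60,"t":33},{"m":9,"utb":14,"x":90},[0,69,99,12,61]],"hxr":{"iw":9,"jdl":{"hvm":89,"k":45},"y":{"cvw":77,"f":22}}}
After op 5 (add /as/io 43): {"as":{"crl":{"atm":10,"dq":33,"i":18,"la":14},"ex":{"fhw":85,"lp":16,"u":30,"vb":20},"io":43},"dv":[{"lj":90,"sn":99,"wtc":67,"xw":14},{"c":38,"ga":47,"qyb":60,"t":33},{"m":9,"utb":14,"x":90},[0,69,99,12,61]],"hxr":{"iw":9,"jdl":{"hvm":89,"k":45},"y":{"cvw":77,"f":22}}}
After op 6 (add /hxr/jdl/cmf 94): {"as":{"crl":{"atm":10,"dq":33,"i":18,"la":14},"ex":{"fhw":85,"lp":16,"u":30,"vb":20},"io":43},"dv":[{"lj":90,"sn":99,"wtc":67,"xw":14},{"c":38,"ga":47,"qyb":60,"t":33},{"m":9,"utb":14,"x":90},[0,69,99,12,61]],"hxr":{"iw":9,"jdl":{"cmf":94,"hvm":89,"k":45},"y":{"cvw":77,"f":22}}}
After op 7 (replace /dv/1/c 92): {"as":{"crl":{"atm":10,"dq":33,"i":18,"la":14},"ex":{"fhw":85,"lp":16,"u":30,"vb":20},"io":43},"dv":[{"lj":90,"sn":99,"wtc":67,"xw":14},{"c":92,"ga":47,"qyb":60,"t":33},{"m":9,"utb":14,"x":90},[0,69,99,12,61]],"hxr":{"iw":9,"jdl":{"cmf":94,"hvm":89,"k":45},"y":{"cvw":77,"f":22}}}
After op 8 (add /dv/2/m 39): {"as":{"crl":{"atm":10,"dq":33,"i":18,"la":14},"ex":{"fhw":85,"lp":16,"u":30,"vb":20},"io":43},"dv":[{"lj":90,"sn":99,"wtc":67,"xw":14},{"c":92,"ga":47,"qyb":60,"t":33},{"m":39,"utb":14,"x":90},[0,69,99,12,61]],"hxr":{"iw":9,"jdl":{"cmf":94,"hvm":89,"k":45},"y":{"cvw":77,"f":22}}}
After op 9 (add /buk 25): {"as":{"crl":{"atm":10,"dq":33,"i":18,"la":14},"ex":{"fhw":85,"lp":16,"u":30,"vb":20},"io":43},"buk":25,"dv":[{"lj":90,"sn":99,"wtc":67,"xw":14},{"c":92,"ga":47,"qyb":60,"t":33},{"m":39,"utb":14,"x":90},[0,69,99,12,61]],"hxr":{"iw":9,"jdl":{"cmf":94,"hvm":89,"k":45},"y":{"cvw":77,"f":22}}}
After op 10 (add /hxr/jdl/hvm 46): {"as":{"crl":{"atm":10,"dq":33,"i":18,"la":14},"ex":{"fhw":85,"lp":16,"u":30,"vb":20},"io":43},"buk":25,"dv":[{"lj":90,"sn":99,"wtc":67,"xw":14},{"c":92,"ga":47,"qyb":60,"t":33},{"m":39,"utb":14,"x":90},[0,69,99,12,61]],"hxr":{"iw":9,"jdl":{"cmf":94,"hvm":46,"k":45},"y":{"cvw":77,"f":22}}}
After op 11 (add /as/ex/u 85): {"as":{"crl":{"atm":10,"dq":33,"i":18,"la":14},"ex":{"fhw":85,"lp":16,"u":85,"vb":20},"io":43},"buk":25,"dv":[{"lj":90,"sn":99,"wtc":67,"xw":14},{"c":92,"ga":47,"qyb":60,"t":33},{"m":39,"utb":14,"x":90},[0,69,99,12,61]],"hxr":{"iw":9,"jdl":{"cmf":94,"hvm":46,"k":45},"y":{"cvw":77,"f":22}}}
After op 12 (add /dv/0/ck 60): {"as":{"crl":{"atm":10,"dq":33,"i":18,"la":14},"ex":{"fhw":85,"lp":16,"u":85,"vb":20},"io":43},"buk":25,"dv":[{"ck":60,"lj":90,"sn":99,"wtc":67,"xw":14},{"c":92,"ga":47,"qyb":60,"t":33},{"m":39,"utb":14,"x":90},[0,69,99,12,61]],"hxr":{"iw":9,"jdl":{"cmf":94,"hvm":46,"k":45},"y":{"cvw":77,"f":22}}}
After op 13 (add /dv/2/q 54): {"as":{"crl":{"atm":10,"dq":33,"i":18,"la":14},"ex":{"fhw":85,"lp":16,"u":85,"vb":20},"io":43},"buk":25,"dv":[{"ck":60,"lj":90,"sn":99,"wtc":67,"xw":14},{"c":92,"ga":47,"qyb":60,"t":33},{"m":39,"q":54,"utb":14,"x":90},[0,69,99,12,61]],"hxr":{"iw":9,"jdl":{"cmf":94,"hvm":46,"k":45},"y":{"cvw":77,"f":22}}}
After op 14 (replace /hxr/iw 10): {"as":{"crl":{"atm":10,"dq":33,"i":18,"la":14},"ex":{"fhw":85,"lp":16,"u":85,"vb":20},"io":43},"buk":25,"dv":[{"ck":60,"lj":90,"sn":99,"wtc":67,"xw":14},{"c":92,"ga":47,"qyb":60,"t":33},{"m":39,"q":54,"utb":14,"x":90},[0,69,99,12,61]],"hxr":{"iw":10,"jdl":{"cmf":94,"hvm":46,"k":45},"y":{"cvw":77,"f":22}}}
After op 15 (replace /dv/2/x 36): {"as":{"crl":{"atm":10,"dq":33,"i":18,"la":14},"ex":{"fhw":85,"lp":16,"u":85,"vb":20},"io":43},"buk":25,"dv":[{"ck":60,"lj":90,"sn":99,"wtc":67,"xw":14},{"c":92,"ga":47,"qyb":60,"t":33},{"m":39,"q":54,"utb":14,"x":36},[0,69,99,12,61]],"hxr":{"iw":10,"jdl":{"cmf":94,"hvm":46,"k":45},"y":{"cvw":77,"f":22}}}
After op 16 (replace /as/io 44): {"as":{"crl":{"atm":10,"dq":33,"i":18,"la":14},"ex":{"fhw":85,"lp":16,"u":85,"vb":20},"io":44},"buk":25,"dv":[{"ck":60,"lj":90,"sn":99,"wtc":67,"xw":14},{"c":92,"ga":47,"qyb":60,"t":33},{"m":39,"q":54,"utb":14,"x":36},[0,69,99,12,61]],"hxr":{"iw":10,"jdl":{"cmf":94,"hvm":46,"k":45},"y":{"cvw":77,"f":22}}}
After op 17 (replace /hxr/jdl/k 44): {"as":{"crl":{"atm":10,"dq":33,"i":18,"la":14},"ex":{"fhw":85,"lp":16,"u":85,"vb":20},"io":44},"buk":25,"dv":[{"ck":60,"lj":90,"sn":99,"wtc":67,"xw":14},{"c":92,"ga":47,"qyb":60,"t":33},{"m":39,"q":54,"utb":14,"x":36},[0,69,99,12,61]],"hxr":{"iw":10,"jdl":{"cmf":94,"hvm":46,"k":44},"y":{"cvw":77,"f":22}}}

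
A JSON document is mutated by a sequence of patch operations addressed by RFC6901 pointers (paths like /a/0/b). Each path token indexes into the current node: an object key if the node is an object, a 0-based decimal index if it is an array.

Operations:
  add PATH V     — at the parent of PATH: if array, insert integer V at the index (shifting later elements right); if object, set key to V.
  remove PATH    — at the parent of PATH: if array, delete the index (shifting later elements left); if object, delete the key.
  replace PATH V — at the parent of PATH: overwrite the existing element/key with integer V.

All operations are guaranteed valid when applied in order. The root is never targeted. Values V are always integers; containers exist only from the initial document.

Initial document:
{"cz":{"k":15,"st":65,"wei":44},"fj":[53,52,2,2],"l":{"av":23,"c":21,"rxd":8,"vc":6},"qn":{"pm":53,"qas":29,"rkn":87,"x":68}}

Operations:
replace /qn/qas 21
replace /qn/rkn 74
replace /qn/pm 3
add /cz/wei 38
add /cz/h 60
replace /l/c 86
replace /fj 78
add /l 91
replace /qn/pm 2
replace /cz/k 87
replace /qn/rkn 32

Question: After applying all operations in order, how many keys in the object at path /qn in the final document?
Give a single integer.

Answer: 4

Derivation:
After op 1 (replace /qn/qas 21): {"cz":{"k":15,"st":65,"wei":44},"fj":[53,52,2,2],"l":{"av":23,"c":21,"rxd":8,"vc":6},"qn":{"pm":53,"qas":21,"rkn":87,"x":68}}
After op 2 (replace /qn/rkn 74): {"cz":{"k":15,"st":65,"wei":44},"fj":[53,52,2,2],"l":{"av":23,"c":21,"rxd":8,"vc":6},"qn":{"pm":53,"qas":21,"rkn":74,"x":68}}
After op 3 (replace /qn/pm 3): {"cz":{"k":15,"st":65,"wei":44},"fj":[53,52,2,2],"l":{"av":23,"c":21,"rxd":8,"vc":6},"qn":{"pm":3,"qas":21,"rkn":74,"x":68}}
After op 4 (add /cz/wei 38): {"cz":{"k":15,"st":65,"wei":38},"fj":[53,52,2,2],"l":{"av":23,"c":21,"rxd":8,"vc":6},"qn":{"pm":3,"qas":21,"rkn":74,"x":68}}
After op 5 (add /cz/h 60): {"cz":{"h":60,"k":15,"st":65,"wei":38},"fj":[53,52,2,2],"l":{"av":23,"c":21,"rxd":8,"vc":6},"qn":{"pm":3,"qas":21,"rkn":74,"x":68}}
After op 6 (replace /l/c 86): {"cz":{"h":60,"k":15,"st":65,"wei":38},"fj":[53,52,2,2],"l":{"av":23,"c":86,"rxd":8,"vc":6},"qn":{"pm":3,"qas":21,"rkn":74,"x":68}}
After op 7 (replace /fj 78): {"cz":{"h":60,"k":15,"st":65,"wei":38},"fj":78,"l":{"av":23,"c":86,"rxd":8,"vc":6},"qn":{"pm":3,"qas":21,"rkn":74,"x":68}}
After op 8 (add /l 91): {"cz":{"h":60,"k":15,"st":65,"wei":38},"fj":78,"l":91,"qn":{"pm":3,"qas":21,"rkn":74,"x":68}}
After op 9 (replace /qn/pm 2): {"cz":{"h":60,"k":15,"st":65,"wei":38},"fj":78,"l":91,"qn":{"pm":2,"qas":21,"rkn":74,"x":68}}
After op 10 (replace /cz/k 87): {"cz":{"h":60,"k":87,"st":65,"wei":38},"fj":78,"l":91,"qn":{"pm":2,"qas":21,"rkn":74,"x":68}}
After op 11 (replace /qn/rkn 32): {"cz":{"h":60,"k":87,"st":65,"wei":38},"fj":78,"l":91,"qn":{"pm":2,"qas":21,"rkn":32,"x":68}}
Size at path /qn: 4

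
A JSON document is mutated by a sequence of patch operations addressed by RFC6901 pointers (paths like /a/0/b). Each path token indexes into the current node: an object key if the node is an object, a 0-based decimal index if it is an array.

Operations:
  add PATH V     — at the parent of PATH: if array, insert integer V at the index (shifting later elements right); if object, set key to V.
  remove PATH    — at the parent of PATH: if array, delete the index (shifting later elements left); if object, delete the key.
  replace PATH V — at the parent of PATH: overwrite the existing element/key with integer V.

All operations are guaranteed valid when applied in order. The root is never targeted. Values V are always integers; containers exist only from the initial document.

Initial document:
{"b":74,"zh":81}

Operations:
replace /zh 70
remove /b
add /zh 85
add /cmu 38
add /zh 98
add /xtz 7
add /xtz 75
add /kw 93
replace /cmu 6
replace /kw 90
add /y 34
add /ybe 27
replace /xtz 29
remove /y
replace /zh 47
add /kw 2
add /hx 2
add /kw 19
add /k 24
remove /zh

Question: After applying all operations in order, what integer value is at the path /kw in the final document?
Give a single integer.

Answer: 19

Derivation:
After op 1 (replace /zh 70): {"b":74,"zh":70}
After op 2 (remove /b): {"zh":70}
After op 3 (add /zh 85): {"zh":85}
After op 4 (add /cmu 38): {"cmu":38,"zh":85}
After op 5 (add /zh 98): {"cmu":38,"zh":98}
After op 6 (add /xtz 7): {"cmu":38,"xtz":7,"zh":98}
After op 7 (add /xtz 75): {"cmu":38,"xtz":75,"zh":98}
After op 8 (add /kw 93): {"cmu":38,"kw":93,"xtz":75,"zh":98}
After op 9 (replace /cmu 6): {"cmu":6,"kw":93,"xtz":75,"zh":98}
After op 10 (replace /kw 90): {"cmu":6,"kw":90,"xtz":75,"zh":98}
After op 11 (add /y 34): {"cmu":6,"kw":90,"xtz":75,"y":34,"zh":98}
After op 12 (add /ybe 27): {"cmu":6,"kw":90,"xtz":75,"y":34,"ybe":27,"zh":98}
After op 13 (replace /xtz 29): {"cmu":6,"kw":90,"xtz":29,"y":34,"ybe":27,"zh":98}
After op 14 (remove /y): {"cmu":6,"kw":90,"xtz":29,"ybe":27,"zh":98}
After op 15 (replace /zh 47): {"cmu":6,"kw":90,"xtz":29,"ybe":27,"zh":47}
After op 16 (add /kw 2): {"cmu":6,"kw":2,"xtz":29,"ybe":27,"zh":47}
After op 17 (add /hx 2): {"cmu":6,"hx":2,"kw":2,"xtz":29,"ybe":27,"zh":47}
After op 18 (add /kw 19): {"cmu":6,"hx":2,"kw":19,"xtz":29,"ybe":27,"zh":47}
After op 19 (add /k 24): {"cmu":6,"hx":2,"k":24,"kw":19,"xtz":29,"ybe":27,"zh":47}
After op 20 (remove /zh): {"cmu":6,"hx":2,"k":24,"kw":19,"xtz":29,"ybe":27}
Value at /kw: 19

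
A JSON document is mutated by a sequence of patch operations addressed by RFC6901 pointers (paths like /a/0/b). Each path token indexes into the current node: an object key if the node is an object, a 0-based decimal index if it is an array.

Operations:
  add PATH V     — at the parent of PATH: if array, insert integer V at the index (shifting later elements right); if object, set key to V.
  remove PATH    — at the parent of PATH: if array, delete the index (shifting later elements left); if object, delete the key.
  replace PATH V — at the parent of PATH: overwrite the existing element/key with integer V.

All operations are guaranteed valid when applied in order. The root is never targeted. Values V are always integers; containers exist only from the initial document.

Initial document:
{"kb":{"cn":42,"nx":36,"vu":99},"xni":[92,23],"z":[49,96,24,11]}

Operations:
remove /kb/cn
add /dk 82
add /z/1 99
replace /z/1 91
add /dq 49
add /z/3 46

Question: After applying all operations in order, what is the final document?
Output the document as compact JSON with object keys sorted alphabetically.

Answer: {"dk":82,"dq":49,"kb":{"nx":36,"vu":99},"xni":[92,23],"z":[49,91,96,46,24,11]}

Derivation:
After op 1 (remove /kb/cn): {"kb":{"nx":36,"vu":99},"xni":[92,23],"z":[49,96,24,11]}
After op 2 (add /dk 82): {"dk":82,"kb":{"nx":36,"vu":99},"xni":[92,23],"z":[49,96,24,11]}
After op 3 (add /z/1 99): {"dk":82,"kb":{"nx":36,"vu":99},"xni":[92,23],"z":[49,99,96,24,11]}
After op 4 (replace /z/1 91): {"dk":82,"kb":{"nx":36,"vu":99},"xni":[92,23],"z":[49,91,96,24,11]}
After op 5 (add /dq 49): {"dk":82,"dq":49,"kb":{"nx":36,"vu":99},"xni":[92,23],"z":[49,91,96,24,11]}
After op 6 (add /z/3 46): {"dk":82,"dq":49,"kb":{"nx":36,"vu":99},"xni":[92,23],"z":[49,91,96,46,24,11]}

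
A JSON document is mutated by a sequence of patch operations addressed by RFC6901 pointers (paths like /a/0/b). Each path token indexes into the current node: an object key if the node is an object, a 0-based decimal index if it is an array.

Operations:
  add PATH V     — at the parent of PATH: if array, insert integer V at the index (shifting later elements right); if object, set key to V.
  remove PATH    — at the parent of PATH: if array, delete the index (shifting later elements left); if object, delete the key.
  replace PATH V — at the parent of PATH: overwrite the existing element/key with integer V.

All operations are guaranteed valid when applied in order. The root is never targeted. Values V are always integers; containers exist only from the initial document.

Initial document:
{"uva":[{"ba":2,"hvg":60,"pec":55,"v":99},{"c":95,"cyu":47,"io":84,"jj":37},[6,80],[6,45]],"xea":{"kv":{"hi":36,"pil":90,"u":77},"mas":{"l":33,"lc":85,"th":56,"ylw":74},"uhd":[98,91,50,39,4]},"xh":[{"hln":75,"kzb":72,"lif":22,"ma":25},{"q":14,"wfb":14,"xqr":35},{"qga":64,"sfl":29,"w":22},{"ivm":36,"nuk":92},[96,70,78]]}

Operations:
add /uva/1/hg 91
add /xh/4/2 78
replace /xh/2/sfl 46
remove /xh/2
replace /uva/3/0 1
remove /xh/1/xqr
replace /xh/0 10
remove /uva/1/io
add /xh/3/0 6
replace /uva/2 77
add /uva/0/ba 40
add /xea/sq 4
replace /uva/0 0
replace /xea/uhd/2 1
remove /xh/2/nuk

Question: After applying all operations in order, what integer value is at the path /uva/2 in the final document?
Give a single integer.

Answer: 77

Derivation:
After op 1 (add /uva/1/hg 91): {"uva":[{"ba":2,"hvg":60,"pec":55,"v":99},{"c":95,"cyu":47,"hg":91,"io":84,"jj":37},[6,80],[6,45]],"xea":{"kv":{"hi":36,"pil":90,"u":77},"mas":{"l":33,"lc":85,"th":56,"ylw":74},"uhd":[98,91,50,39,4]},"xh":[{"hln":75,"kzb":72,"lif":22,"ma":25},{"q":14,"wfb":14,"xqr":35},{"qga":64,"sfl":29,"w":22},{"ivm":36,"nuk":92},[96,70,78]]}
After op 2 (add /xh/4/2 78): {"uva":[{"ba":2,"hvg":60,"pec":55,"v":99},{"c":95,"cyu":47,"hg":91,"io":84,"jj":37},[6,80],[6,45]],"xea":{"kv":{"hi":36,"pil":90,"u":77},"mas":{"l":33,"lc":85,"th":56,"ylw":74},"uhd":[98,91,50,39,4]},"xh":[{"hln":75,"kzb":72,"lif":22,"ma":25},{"q":14,"wfb":14,"xqr":35},{"qga":64,"sfl":29,"w":22},{"ivm":36,"nuk":92},[96,70,78,78]]}
After op 3 (replace /xh/2/sfl 46): {"uva":[{"ba":2,"hvg":60,"pec":55,"v":99},{"c":95,"cyu":47,"hg":91,"io":84,"jj":37},[6,80],[6,45]],"xea":{"kv":{"hi":36,"pil":90,"u":77},"mas":{"l":33,"lc":85,"th":56,"ylw":74},"uhd":[98,91,50,39,4]},"xh":[{"hln":75,"kzb":72,"lif":22,"ma":25},{"q":14,"wfb":14,"xqr":35},{"qga":64,"sfl":46,"w":22},{"ivm":36,"nuk":92},[96,70,78,78]]}
After op 4 (remove /xh/2): {"uva":[{"ba":2,"hvg":60,"pec":55,"v":99},{"c":95,"cyu":47,"hg":91,"io":84,"jj":37},[6,80],[6,45]],"xea":{"kv":{"hi":36,"pil":90,"u":77},"mas":{"l":33,"lc":85,"th":56,"ylw":74},"uhd":[98,91,50,39,4]},"xh":[{"hln":75,"kzb":72,"lif":22,"ma":25},{"q":14,"wfb":14,"xqr":35},{"ivm":36,"nuk":92},[96,70,78,78]]}
After op 5 (replace /uva/3/0 1): {"uva":[{"ba":2,"hvg":60,"pec":55,"v":99},{"c":95,"cyu":47,"hg":91,"io":84,"jj":37},[6,80],[1,45]],"xea":{"kv":{"hi":36,"pil":90,"u":77},"mas":{"l":33,"lc":85,"th":56,"ylw":74},"uhd":[98,91,50,39,4]},"xh":[{"hln":75,"kzb":72,"lif":22,"ma":25},{"q":14,"wfb":14,"xqr":35},{"ivm":36,"nuk":92},[96,70,78,78]]}
After op 6 (remove /xh/1/xqr): {"uva":[{"ba":2,"hvg":60,"pec":55,"v":99},{"c":95,"cyu":47,"hg":91,"io":84,"jj":37},[6,80],[1,45]],"xea":{"kv":{"hi":36,"pil":90,"u":77},"mas":{"l":33,"lc":85,"th":56,"ylw":74},"uhd":[98,91,50,39,4]},"xh":[{"hln":75,"kzb":72,"lif":22,"ma":25},{"q":14,"wfb":14},{"ivm":36,"nuk":92},[96,70,78,78]]}
After op 7 (replace /xh/0 10): {"uva":[{"ba":2,"hvg":60,"pec":55,"v":99},{"c":95,"cyu":47,"hg":91,"io":84,"jj":37},[6,80],[1,45]],"xea":{"kv":{"hi":36,"pil":90,"u":77},"mas":{"l":33,"lc":85,"th":56,"ylw":74},"uhd":[98,91,50,39,4]},"xh":[10,{"q":14,"wfb":14},{"ivm":36,"nuk":92},[96,70,78,78]]}
After op 8 (remove /uva/1/io): {"uva":[{"ba":2,"hvg":60,"pec":55,"v":99},{"c":95,"cyu":47,"hg":91,"jj":37},[6,80],[1,45]],"xea":{"kv":{"hi":36,"pil":90,"u":77},"mas":{"l":33,"lc":85,"th":56,"ylw":74},"uhd":[98,91,50,39,4]},"xh":[10,{"q":14,"wfb":14},{"ivm":36,"nuk":92},[96,70,78,78]]}
After op 9 (add /xh/3/0 6): {"uva":[{"ba":2,"hvg":60,"pec":55,"v":99},{"c":95,"cyu":47,"hg":91,"jj":37},[6,80],[1,45]],"xea":{"kv":{"hi":36,"pil":90,"u":77},"mas":{"l":33,"lc":85,"th":56,"ylw":74},"uhd":[98,91,50,39,4]},"xh":[10,{"q":14,"wfb":14},{"ivm":36,"nuk":92},[6,96,70,78,78]]}
After op 10 (replace /uva/2 77): {"uva":[{"ba":2,"hvg":60,"pec":55,"v":99},{"c":95,"cyu":47,"hg":91,"jj":37},77,[1,45]],"xea":{"kv":{"hi":36,"pil":90,"u":77},"mas":{"l":33,"lc":85,"th":56,"ylw":74},"uhd":[98,91,50,39,4]},"xh":[10,{"q":14,"wfb":14},{"ivm":36,"nuk":92},[6,96,70,78,78]]}
After op 11 (add /uva/0/ba 40): {"uva":[{"ba":40,"hvg":60,"pec":55,"v":99},{"c":95,"cyu":47,"hg":91,"jj":37},77,[1,45]],"xea":{"kv":{"hi":36,"pil":90,"u":77},"mas":{"l":33,"lc":85,"th":56,"ylw":74},"uhd":[98,91,50,39,4]},"xh":[10,{"q":14,"wfb":14},{"ivm":36,"nuk":92},[6,96,70,78,78]]}
After op 12 (add /xea/sq 4): {"uva":[{"ba":40,"hvg":60,"pec":55,"v":99},{"c":95,"cyu":47,"hg":91,"jj":37},77,[1,45]],"xea":{"kv":{"hi":36,"pil":90,"u":77},"mas":{"l":33,"lc":85,"th":56,"ylw":74},"sq":4,"uhd":[98,91,50,39,4]},"xh":[10,{"q":14,"wfb":14},{"ivm":36,"nuk":92},[6,96,70,78,78]]}
After op 13 (replace /uva/0 0): {"uva":[0,{"c":95,"cyu":47,"hg":91,"jj":37},77,[1,45]],"xea":{"kv":{"hi":36,"pil":90,"u":77},"mas":{"l":33,"lc":85,"th":56,"ylw":74},"sq":4,"uhd":[98,91,50,39,4]},"xh":[10,{"q":14,"wfb":14},{"ivm":36,"nuk":92},[6,96,70,78,78]]}
After op 14 (replace /xea/uhd/2 1): {"uva":[0,{"c":95,"cyu":47,"hg":91,"jj":37},77,[1,45]],"xea":{"kv":{"hi":36,"pil":90,"u":77},"mas":{"l":33,"lc":85,"th":56,"ylw":74},"sq":4,"uhd":[98,91,1,39,4]},"xh":[10,{"q":14,"wfb":14},{"ivm":36,"nuk":92},[6,96,70,78,78]]}
After op 15 (remove /xh/2/nuk): {"uva":[0,{"c":95,"cyu":47,"hg":91,"jj":37},77,[1,45]],"xea":{"kv":{"hi":36,"pil":90,"u":77},"mas":{"l":33,"lc":85,"th":56,"ylw":74},"sq":4,"uhd":[98,91,1,39,4]},"xh":[10,{"q":14,"wfb":14},{"ivm":36},[6,96,70,78,78]]}
Value at /uva/2: 77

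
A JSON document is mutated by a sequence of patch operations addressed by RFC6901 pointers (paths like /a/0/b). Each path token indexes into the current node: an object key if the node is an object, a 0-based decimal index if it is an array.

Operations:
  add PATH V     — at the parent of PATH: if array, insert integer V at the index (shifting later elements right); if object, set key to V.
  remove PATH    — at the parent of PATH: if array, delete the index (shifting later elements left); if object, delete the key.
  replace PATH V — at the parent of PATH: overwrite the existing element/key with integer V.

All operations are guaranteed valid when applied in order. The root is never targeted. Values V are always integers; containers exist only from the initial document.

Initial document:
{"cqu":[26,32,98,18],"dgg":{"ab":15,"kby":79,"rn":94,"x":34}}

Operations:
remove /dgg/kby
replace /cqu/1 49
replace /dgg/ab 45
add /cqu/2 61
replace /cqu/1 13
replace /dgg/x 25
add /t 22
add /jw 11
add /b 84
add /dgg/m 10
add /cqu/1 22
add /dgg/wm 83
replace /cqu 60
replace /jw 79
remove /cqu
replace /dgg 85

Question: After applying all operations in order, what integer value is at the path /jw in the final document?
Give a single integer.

Answer: 79

Derivation:
After op 1 (remove /dgg/kby): {"cqu":[26,32,98,18],"dgg":{"ab":15,"rn":94,"x":34}}
After op 2 (replace /cqu/1 49): {"cqu":[26,49,98,18],"dgg":{"ab":15,"rn":94,"x":34}}
After op 3 (replace /dgg/ab 45): {"cqu":[26,49,98,18],"dgg":{"ab":45,"rn":94,"x":34}}
After op 4 (add /cqu/2 61): {"cqu":[26,49,61,98,18],"dgg":{"ab":45,"rn":94,"x":34}}
After op 5 (replace /cqu/1 13): {"cqu":[26,13,61,98,18],"dgg":{"ab":45,"rn":94,"x":34}}
After op 6 (replace /dgg/x 25): {"cqu":[26,13,61,98,18],"dgg":{"ab":45,"rn":94,"x":25}}
After op 7 (add /t 22): {"cqu":[26,13,61,98,18],"dgg":{"ab":45,"rn":94,"x":25},"t":22}
After op 8 (add /jw 11): {"cqu":[26,13,61,98,18],"dgg":{"ab":45,"rn":94,"x":25},"jw":11,"t":22}
After op 9 (add /b 84): {"b":84,"cqu":[26,13,61,98,18],"dgg":{"ab":45,"rn":94,"x":25},"jw":11,"t":22}
After op 10 (add /dgg/m 10): {"b":84,"cqu":[26,13,61,98,18],"dgg":{"ab":45,"m":10,"rn":94,"x":25},"jw":11,"t":22}
After op 11 (add /cqu/1 22): {"b":84,"cqu":[26,22,13,61,98,18],"dgg":{"ab":45,"m":10,"rn":94,"x":25},"jw":11,"t":22}
After op 12 (add /dgg/wm 83): {"b":84,"cqu":[26,22,13,61,98,18],"dgg":{"ab":45,"m":10,"rn":94,"wm":83,"x":25},"jw":11,"t":22}
After op 13 (replace /cqu 60): {"b":84,"cqu":60,"dgg":{"ab":45,"m":10,"rn":94,"wm":83,"x":25},"jw":11,"t":22}
After op 14 (replace /jw 79): {"b":84,"cqu":60,"dgg":{"ab":45,"m":10,"rn":94,"wm":83,"x":25},"jw":79,"t":22}
After op 15 (remove /cqu): {"b":84,"dgg":{"ab":45,"m":10,"rn":94,"wm":83,"x":25},"jw":79,"t":22}
After op 16 (replace /dgg 85): {"b":84,"dgg":85,"jw":79,"t":22}
Value at /jw: 79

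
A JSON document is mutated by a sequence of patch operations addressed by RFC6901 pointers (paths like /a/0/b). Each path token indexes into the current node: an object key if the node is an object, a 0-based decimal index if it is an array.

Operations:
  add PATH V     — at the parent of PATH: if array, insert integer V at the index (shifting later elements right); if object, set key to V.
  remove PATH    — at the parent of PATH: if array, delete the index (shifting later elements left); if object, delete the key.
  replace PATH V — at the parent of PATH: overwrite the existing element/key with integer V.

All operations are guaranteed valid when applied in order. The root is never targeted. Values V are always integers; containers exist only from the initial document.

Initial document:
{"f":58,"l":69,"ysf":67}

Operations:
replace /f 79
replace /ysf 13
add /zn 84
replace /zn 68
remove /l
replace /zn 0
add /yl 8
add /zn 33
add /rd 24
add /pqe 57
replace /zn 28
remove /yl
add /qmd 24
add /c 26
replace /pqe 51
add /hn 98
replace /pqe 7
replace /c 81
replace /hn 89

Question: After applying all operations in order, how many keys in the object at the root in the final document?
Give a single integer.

After op 1 (replace /f 79): {"f":79,"l":69,"ysf":67}
After op 2 (replace /ysf 13): {"f":79,"l":69,"ysf":13}
After op 3 (add /zn 84): {"f":79,"l":69,"ysf":13,"zn":84}
After op 4 (replace /zn 68): {"f":79,"l":69,"ysf":13,"zn":68}
After op 5 (remove /l): {"f":79,"ysf":13,"zn":68}
After op 6 (replace /zn 0): {"f":79,"ysf":13,"zn":0}
After op 7 (add /yl 8): {"f":79,"yl":8,"ysf":13,"zn":0}
After op 8 (add /zn 33): {"f":79,"yl":8,"ysf":13,"zn":33}
After op 9 (add /rd 24): {"f":79,"rd":24,"yl":8,"ysf":13,"zn":33}
After op 10 (add /pqe 57): {"f":79,"pqe":57,"rd":24,"yl":8,"ysf":13,"zn":33}
After op 11 (replace /zn 28): {"f":79,"pqe":57,"rd":24,"yl":8,"ysf":13,"zn":28}
After op 12 (remove /yl): {"f":79,"pqe":57,"rd":24,"ysf":13,"zn":28}
After op 13 (add /qmd 24): {"f":79,"pqe":57,"qmd":24,"rd":24,"ysf":13,"zn":28}
After op 14 (add /c 26): {"c":26,"f":79,"pqe":57,"qmd":24,"rd":24,"ysf":13,"zn":28}
After op 15 (replace /pqe 51): {"c":26,"f":79,"pqe":51,"qmd":24,"rd":24,"ysf":13,"zn":28}
After op 16 (add /hn 98): {"c":26,"f":79,"hn":98,"pqe":51,"qmd":24,"rd":24,"ysf":13,"zn":28}
After op 17 (replace /pqe 7): {"c":26,"f":79,"hn":98,"pqe":7,"qmd":24,"rd":24,"ysf":13,"zn":28}
After op 18 (replace /c 81): {"c":81,"f":79,"hn":98,"pqe":7,"qmd":24,"rd":24,"ysf":13,"zn":28}
After op 19 (replace /hn 89): {"c":81,"f":79,"hn":89,"pqe":7,"qmd":24,"rd":24,"ysf":13,"zn":28}
Size at the root: 8

Answer: 8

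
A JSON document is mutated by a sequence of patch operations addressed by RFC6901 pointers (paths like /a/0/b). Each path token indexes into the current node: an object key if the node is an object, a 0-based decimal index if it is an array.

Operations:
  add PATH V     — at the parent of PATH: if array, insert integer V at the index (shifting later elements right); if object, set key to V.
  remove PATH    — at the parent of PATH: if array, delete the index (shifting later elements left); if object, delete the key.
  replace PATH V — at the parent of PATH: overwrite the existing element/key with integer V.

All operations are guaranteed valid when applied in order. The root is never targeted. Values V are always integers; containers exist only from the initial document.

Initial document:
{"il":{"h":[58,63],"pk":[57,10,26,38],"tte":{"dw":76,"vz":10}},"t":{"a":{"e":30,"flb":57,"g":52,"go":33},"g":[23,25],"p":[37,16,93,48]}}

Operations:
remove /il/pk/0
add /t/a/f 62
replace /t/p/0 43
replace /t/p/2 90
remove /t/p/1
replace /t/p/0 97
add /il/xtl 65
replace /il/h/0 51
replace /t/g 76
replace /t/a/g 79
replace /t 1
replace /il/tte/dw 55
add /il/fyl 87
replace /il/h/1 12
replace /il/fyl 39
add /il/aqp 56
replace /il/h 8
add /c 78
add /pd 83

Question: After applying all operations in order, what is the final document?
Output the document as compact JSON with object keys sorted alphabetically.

After op 1 (remove /il/pk/0): {"il":{"h":[58,63],"pk":[10,26,38],"tte":{"dw":76,"vz":10}},"t":{"a":{"e":30,"flb":57,"g":52,"go":33},"g":[23,25],"p":[37,16,93,48]}}
After op 2 (add /t/a/f 62): {"il":{"h":[58,63],"pk":[10,26,38],"tte":{"dw":76,"vz":10}},"t":{"a":{"e":30,"f":62,"flb":57,"g":52,"go":33},"g":[23,25],"p":[37,16,93,48]}}
After op 3 (replace /t/p/0 43): {"il":{"h":[58,63],"pk":[10,26,38],"tte":{"dw":76,"vz":10}},"t":{"a":{"e":30,"f":62,"flb":57,"g":52,"go":33},"g":[23,25],"p":[43,16,93,48]}}
After op 4 (replace /t/p/2 90): {"il":{"h":[58,63],"pk":[10,26,38],"tte":{"dw":76,"vz":10}},"t":{"a":{"e":30,"f":62,"flb":57,"g":52,"go":33},"g":[23,25],"p":[43,16,90,48]}}
After op 5 (remove /t/p/1): {"il":{"h":[58,63],"pk":[10,26,38],"tte":{"dw":76,"vz":10}},"t":{"a":{"e":30,"f":62,"flb":57,"g":52,"go":33},"g":[23,25],"p":[43,90,48]}}
After op 6 (replace /t/p/0 97): {"il":{"h":[58,63],"pk":[10,26,38],"tte":{"dw":76,"vz":10}},"t":{"a":{"e":30,"f":62,"flb":57,"g":52,"go":33},"g":[23,25],"p":[97,90,48]}}
After op 7 (add /il/xtl 65): {"il":{"h":[58,63],"pk":[10,26,38],"tte":{"dw":76,"vz":10},"xtl":65},"t":{"a":{"e":30,"f":62,"flb":57,"g":52,"go":33},"g":[23,25],"p":[97,90,48]}}
After op 8 (replace /il/h/0 51): {"il":{"h":[51,63],"pk":[10,26,38],"tte":{"dw":76,"vz":10},"xtl":65},"t":{"a":{"e":30,"f":62,"flb":57,"g":52,"go":33},"g":[23,25],"p":[97,90,48]}}
After op 9 (replace /t/g 76): {"il":{"h":[51,63],"pk":[10,26,38],"tte":{"dw":76,"vz":10},"xtl":65},"t":{"a":{"e":30,"f":62,"flb":57,"g":52,"go":33},"g":76,"p":[97,90,48]}}
After op 10 (replace /t/a/g 79): {"il":{"h":[51,63],"pk":[10,26,38],"tte":{"dw":76,"vz":10},"xtl":65},"t":{"a":{"e":30,"f":62,"flb":57,"g":79,"go":33},"g":76,"p":[97,90,48]}}
After op 11 (replace /t 1): {"il":{"h":[51,63],"pk":[10,26,38],"tte":{"dw":76,"vz":10},"xtl":65},"t":1}
After op 12 (replace /il/tte/dw 55): {"il":{"h":[51,63],"pk":[10,26,38],"tte":{"dw":55,"vz":10},"xtl":65},"t":1}
After op 13 (add /il/fyl 87): {"il":{"fyl":87,"h":[51,63],"pk":[10,26,38],"tte":{"dw":55,"vz":10},"xtl":65},"t":1}
After op 14 (replace /il/h/1 12): {"il":{"fyl":87,"h":[51,12],"pk":[10,26,38],"tte":{"dw":55,"vz":10},"xtl":65},"t":1}
After op 15 (replace /il/fyl 39): {"il":{"fyl":39,"h":[51,12],"pk":[10,26,38],"tte":{"dw":55,"vz":10},"xtl":65},"t":1}
After op 16 (add /il/aqp 56): {"il":{"aqp":56,"fyl":39,"h":[51,12],"pk":[10,26,38],"tte":{"dw":55,"vz":10},"xtl":65},"t":1}
After op 17 (replace /il/h 8): {"il":{"aqp":56,"fyl":39,"h":8,"pk":[10,26,38],"tte":{"dw":55,"vz":10},"xtl":65},"t":1}
After op 18 (add /c 78): {"c":78,"il":{"aqp":56,"fyl":39,"h":8,"pk":[10,26,38],"tte":{"dw":55,"vz":10},"xtl":65},"t":1}
After op 19 (add /pd 83): {"c":78,"il":{"aqp":56,"fyl":39,"h":8,"pk":[10,26,38],"tte":{"dw":55,"vz":10},"xtl":65},"pd":83,"t":1}

Answer: {"c":78,"il":{"aqp":56,"fyl":39,"h":8,"pk":[10,26,38],"tte":{"dw":55,"vz":10},"xtl":65},"pd":83,"t":1}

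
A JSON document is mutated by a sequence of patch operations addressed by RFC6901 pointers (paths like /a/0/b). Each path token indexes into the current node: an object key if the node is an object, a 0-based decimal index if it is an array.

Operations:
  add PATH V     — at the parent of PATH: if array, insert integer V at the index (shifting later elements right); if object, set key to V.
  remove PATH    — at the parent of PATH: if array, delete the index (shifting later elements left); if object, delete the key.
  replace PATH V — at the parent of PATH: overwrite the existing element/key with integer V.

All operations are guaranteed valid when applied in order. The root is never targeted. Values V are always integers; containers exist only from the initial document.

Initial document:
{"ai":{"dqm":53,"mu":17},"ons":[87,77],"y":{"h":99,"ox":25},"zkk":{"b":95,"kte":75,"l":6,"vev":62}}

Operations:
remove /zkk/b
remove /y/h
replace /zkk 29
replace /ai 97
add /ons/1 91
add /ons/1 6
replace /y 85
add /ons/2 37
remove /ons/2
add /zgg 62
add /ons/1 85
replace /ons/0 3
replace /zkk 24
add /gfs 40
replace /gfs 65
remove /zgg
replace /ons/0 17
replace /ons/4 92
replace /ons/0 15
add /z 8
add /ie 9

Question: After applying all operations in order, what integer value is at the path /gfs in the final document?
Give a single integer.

After op 1 (remove /zkk/b): {"ai":{"dqm":53,"mu":17},"ons":[87,77],"y":{"h":99,"ox":25},"zkk":{"kte":75,"l":6,"vev":62}}
After op 2 (remove /y/h): {"ai":{"dqm":53,"mu":17},"ons":[87,77],"y":{"ox":25},"zkk":{"kte":75,"l":6,"vev":62}}
After op 3 (replace /zkk 29): {"ai":{"dqm":53,"mu":17},"ons":[87,77],"y":{"ox":25},"zkk":29}
After op 4 (replace /ai 97): {"ai":97,"ons":[87,77],"y":{"ox":25},"zkk":29}
After op 5 (add /ons/1 91): {"ai":97,"ons":[87,91,77],"y":{"ox":25},"zkk":29}
After op 6 (add /ons/1 6): {"ai":97,"ons":[87,6,91,77],"y":{"ox":25},"zkk":29}
After op 7 (replace /y 85): {"ai":97,"ons":[87,6,91,77],"y":85,"zkk":29}
After op 8 (add /ons/2 37): {"ai":97,"ons":[87,6,37,91,77],"y":85,"zkk":29}
After op 9 (remove /ons/2): {"ai":97,"ons":[87,6,91,77],"y":85,"zkk":29}
After op 10 (add /zgg 62): {"ai":97,"ons":[87,6,91,77],"y":85,"zgg":62,"zkk":29}
After op 11 (add /ons/1 85): {"ai":97,"ons":[87,85,6,91,77],"y":85,"zgg":62,"zkk":29}
After op 12 (replace /ons/0 3): {"ai":97,"ons":[3,85,6,91,77],"y":85,"zgg":62,"zkk":29}
After op 13 (replace /zkk 24): {"ai":97,"ons":[3,85,6,91,77],"y":85,"zgg":62,"zkk":24}
After op 14 (add /gfs 40): {"ai":97,"gfs":40,"ons":[3,85,6,91,77],"y":85,"zgg":62,"zkk":24}
After op 15 (replace /gfs 65): {"ai":97,"gfs":65,"ons":[3,85,6,91,77],"y":85,"zgg":62,"zkk":24}
After op 16 (remove /zgg): {"ai":97,"gfs":65,"ons":[3,85,6,91,77],"y":85,"zkk":24}
After op 17 (replace /ons/0 17): {"ai":97,"gfs":65,"ons":[17,85,6,91,77],"y":85,"zkk":24}
After op 18 (replace /ons/4 92): {"ai":97,"gfs":65,"ons":[17,85,6,91,92],"y":85,"zkk":24}
After op 19 (replace /ons/0 15): {"ai":97,"gfs":65,"ons":[15,85,6,91,92],"y":85,"zkk":24}
After op 20 (add /z 8): {"ai":97,"gfs":65,"ons":[15,85,6,91,92],"y":85,"z":8,"zkk":24}
After op 21 (add /ie 9): {"ai":97,"gfs":65,"ie":9,"ons":[15,85,6,91,92],"y":85,"z":8,"zkk":24}
Value at /gfs: 65

Answer: 65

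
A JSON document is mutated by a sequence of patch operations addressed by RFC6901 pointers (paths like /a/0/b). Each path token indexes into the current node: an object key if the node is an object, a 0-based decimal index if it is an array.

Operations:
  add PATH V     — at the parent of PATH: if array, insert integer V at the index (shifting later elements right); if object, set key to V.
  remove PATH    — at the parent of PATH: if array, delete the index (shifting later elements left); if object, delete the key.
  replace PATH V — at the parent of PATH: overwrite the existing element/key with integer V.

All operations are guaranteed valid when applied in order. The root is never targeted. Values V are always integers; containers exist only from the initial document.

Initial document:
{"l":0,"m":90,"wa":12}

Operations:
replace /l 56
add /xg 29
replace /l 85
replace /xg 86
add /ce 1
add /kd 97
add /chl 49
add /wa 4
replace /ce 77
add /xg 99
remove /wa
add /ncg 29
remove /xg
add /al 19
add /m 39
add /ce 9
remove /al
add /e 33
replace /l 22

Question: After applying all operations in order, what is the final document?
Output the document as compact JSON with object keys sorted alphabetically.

After op 1 (replace /l 56): {"l":56,"m":90,"wa":12}
After op 2 (add /xg 29): {"l":56,"m":90,"wa":12,"xg":29}
After op 3 (replace /l 85): {"l":85,"m":90,"wa":12,"xg":29}
After op 4 (replace /xg 86): {"l":85,"m":90,"wa":12,"xg":86}
After op 5 (add /ce 1): {"ce":1,"l":85,"m":90,"wa":12,"xg":86}
After op 6 (add /kd 97): {"ce":1,"kd":97,"l":85,"m":90,"wa":12,"xg":86}
After op 7 (add /chl 49): {"ce":1,"chl":49,"kd":97,"l":85,"m":90,"wa":12,"xg":86}
After op 8 (add /wa 4): {"ce":1,"chl":49,"kd":97,"l":85,"m":90,"wa":4,"xg":86}
After op 9 (replace /ce 77): {"ce":77,"chl":49,"kd":97,"l":85,"m":90,"wa":4,"xg":86}
After op 10 (add /xg 99): {"ce":77,"chl":49,"kd":97,"l":85,"m":90,"wa":4,"xg":99}
After op 11 (remove /wa): {"ce":77,"chl":49,"kd":97,"l":85,"m":90,"xg":99}
After op 12 (add /ncg 29): {"ce":77,"chl":49,"kd":97,"l":85,"m":90,"ncg":29,"xg":99}
After op 13 (remove /xg): {"ce":77,"chl":49,"kd":97,"l":85,"m":90,"ncg":29}
After op 14 (add /al 19): {"al":19,"ce":77,"chl":49,"kd":97,"l":85,"m":90,"ncg":29}
After op 15 (add /m 39): {"al":19,"ce":77,"chl":49,"kd":97,"l":85,"m":39,"ncg":29}
After op 16 (add /ce 9): {"al":19,"ce":9,"chl":49,"kd":97,"l":85,"m":39,"ncg":29}
After op 17 (remove /al): {"ce":9,"chl":49,"kd":97,"l":85,"m":39,"ncg":29}
After op 18 (add /e 33): {"ce":9,"chl":49,"e":33,"kd":97,"l":85,"m":39,"ncg":29}
After op 19 (replace /l 22): {"ce":9,"chl":49,"e":33,"kd":97,"l":22,"m":39,"ncg":29}

Answer: {"ce":9,"chl":49,"e":33,"kd":97,"l":22,"m":39,"ncg":29}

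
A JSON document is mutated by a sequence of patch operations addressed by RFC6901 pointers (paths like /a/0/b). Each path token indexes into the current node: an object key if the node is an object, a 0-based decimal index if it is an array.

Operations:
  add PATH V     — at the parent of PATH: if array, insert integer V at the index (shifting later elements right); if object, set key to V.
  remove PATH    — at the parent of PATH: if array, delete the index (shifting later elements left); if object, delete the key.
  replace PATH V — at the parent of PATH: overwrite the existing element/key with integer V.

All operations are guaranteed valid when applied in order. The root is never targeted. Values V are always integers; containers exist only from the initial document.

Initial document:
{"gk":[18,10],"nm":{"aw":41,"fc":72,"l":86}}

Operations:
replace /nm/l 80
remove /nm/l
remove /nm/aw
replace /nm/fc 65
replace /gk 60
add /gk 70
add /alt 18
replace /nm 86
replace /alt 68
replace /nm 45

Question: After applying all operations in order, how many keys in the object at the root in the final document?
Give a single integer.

After op 1 (replace /nm/l 80): {"gk":[18,10],"nm":{"aw":41,"fc":72,"l":80}}
After op 2 (remove /nm/l): {"gk":[18,10],"nm":{"aw":41,"fc":72}}
After op 3 (remove /nm/aw): {"gk":[18,10],"nm":{"fc":72}}
After op 4 (replace /nm/fc 65): {"gk":[18,10],"nm":{"fc":65}}
After op 5 (replace /gk 60): {"gk":60,"nm":{"fc":65}}
After op 6 (add /gk 70): {"gk":70,"nm":{"fc":65}}
After op 7 (add /alt 18): {"alt":18,"gk":70,"nm":{"fc":65}}
After op 8 (replace /nm 86): {"alt":18,"gk":70,"nm":86}
After op 9 (replace /alt 68): {"alt":68,"gk":70,"nm":86}
After op 10 (replace /nm 45): {"alt":68,"gk":70,"nm":45}
Size at the root: 3

Answer: 3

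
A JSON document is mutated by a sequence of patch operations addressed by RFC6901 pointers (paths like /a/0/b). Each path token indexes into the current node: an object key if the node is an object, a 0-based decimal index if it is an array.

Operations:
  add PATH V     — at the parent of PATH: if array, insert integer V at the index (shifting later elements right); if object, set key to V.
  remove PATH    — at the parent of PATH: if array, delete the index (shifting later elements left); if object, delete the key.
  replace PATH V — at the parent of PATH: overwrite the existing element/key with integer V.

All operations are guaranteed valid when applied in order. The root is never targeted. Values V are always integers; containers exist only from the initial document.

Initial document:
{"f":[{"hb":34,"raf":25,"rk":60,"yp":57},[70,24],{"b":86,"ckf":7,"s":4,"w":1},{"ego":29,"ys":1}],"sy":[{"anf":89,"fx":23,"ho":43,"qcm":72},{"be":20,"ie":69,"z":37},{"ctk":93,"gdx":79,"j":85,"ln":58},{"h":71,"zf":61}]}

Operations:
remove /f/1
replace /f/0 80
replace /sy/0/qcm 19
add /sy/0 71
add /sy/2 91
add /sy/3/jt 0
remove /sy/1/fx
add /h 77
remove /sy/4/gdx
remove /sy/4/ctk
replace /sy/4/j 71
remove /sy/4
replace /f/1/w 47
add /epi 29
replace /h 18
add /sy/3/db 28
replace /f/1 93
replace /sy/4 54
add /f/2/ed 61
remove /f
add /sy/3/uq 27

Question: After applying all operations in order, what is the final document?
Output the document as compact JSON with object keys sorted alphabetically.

Answer: {"epi":29,"h":18,"sy":[71,{"anf":89,"ho":43,"qcm":19},91,{"be":20,"db":28,"ie":69,"jt":0,"uq":27,"z":37},54]}

Derivation:
After op 1 (remove /f/1): {"f":[{"hb":34,"raf":25,"rk":60,"yp":57},{"b":86,"ckf":7,"s":4,"w":1},{"ego":29,"ys":1}],"sy":[{"anf":89,"fx":23,"ho":43,"qcm":72},{"be":20,"ie":69,"z":37},{"ctk":93,"gdx":79,"j":85,"ln":58},{"h":71,"zf":61}]}
After op 2 (replace /f/0 80): {"f":[80,{"b":86,"ckf":7,"s":4,"w":1},{"ego":29,"ys":1}],"sy":[{"anf":89,"fx":23,"ho":43,"qcm":72},{"be":20,"ie":69,"z":37},{"ctk":93,"gdx":79,"j":85,"ln":58},{"h":71,"zf":61}]}
After op 3 (replace /sy/0/qcm 19): {"f":[80,{"b":86,"ckf":7,"s":4,"w":1},{"ego":29,"ys":1}],"sy":[{"anf":89,"fx":23,"ho":43,"qcm":19},{"be":20,"ie":69,"z":37},{"ctk":93,"gdx":79,"j":85,"ln":58},{"h":71,"zf":61}]}
After op 4 (add /sy/0 71): {"f":[80,{"b":86,"ckf":7,"s":4,"w":1},{"ego":29,"ys":1}],"sy":[71,{"anf":89,"fx":23,"ho":43,"qcm":19},{"be":20,"ie":69,"z":37},{"ctk":93,"gdx":79,"j":85,"ln":58},{"h":71,"zf":61}]}
After op 5 (add /sy/2 91): {"f":[80,{"b":86,"ckf":7,"s":4,"w":1},{"ego":29,"ys":1}],"sy":[71,{"anf":89,"fx":23,"ho":43,"qcm":19},91,{"be":20,"ie":69,"z":37},{"ctk":93,"gdx":79,"j":85,"ln":58},{"h":71,"zf":61}]}
After op 6 (add /sy/3/jt 0): {"f":[80,{"b":86,"ckf":7,"s":4,"w":1},{"ego":29,"ys":1}],"sy":[71,{"anf":89,"fx":23,"ho":43,"qcm":19},91,{"be":20,"ie":69,"jt":0,"z":37},{"ctk":93,"gdx":79,"j":85,"ln":58},{"h":71,"zf":61}]}
After op 7 (remove /sy/1/fx): {"f":[80,{"b":86,"ckf":7,"s":4,"w":1},{"ego":29,"ys":1}],"sy":[71,{"anf":89,"ho":43,"qcm":19},91,{"be":20,"ie":69,"jt":0,"z":37},{"ctk":93,"gdx":79,"j":85,"ln":58},{"h":71,"zf":61}]}
After op 8 (add /h 77): {"f":[80,{"b":86,"ckf":7,"s":4,"w":1},{"ego":29,"ys":1}],"h":77,"sy":[71,{"anf":89,"ho":43,"qcm":19},91,{"be":20,"ie":69,"jt":0,"z":37},{"ctk":93,"gdx":79,"j":85,"ln":58},{"h":71,"zf":61}]}
After op 9 (remove /sy/4/gdx): {"f":[80,{"b":86,"ckf":7,"s":4,"w":1},{"ego":29,"ys":1}],"h":77,"sy":[71,{"anf":89,"ho":43,"qcm":19},91,{"be":20,"ie":69,"jt":0,"z":37},{"ctk":93,"j":85,"ln":58},{"h":71,"zf":61}]}
After op 10 (remove /sy/4/ctk): {"f":[80,{"b":86,"ckf":7,"s":4,"w":1},{"ego":29,"ys":1}],"h":77,"sy":[71,{"anf":89,"ho":43,"qcm":19},91,{"be":20,"ie":69,"jt":0,"z":37},{"j":85,"ln":58},{"h":71,"zf":61}]}
After op 11 (replace /sy/4/j 71): {"f":[80,{"b":86,"ckf":7,"s":4,"w":1},{"ego":29,"ys":1}],"h":77,"sy":[71,{"anf":89,"ho":43,"qcm":19},91,{"be":20,"ie":69,"jt":0,"z":37},{"j":71,"ln":58},{"h":71,"zf":61}]}
After op 12 (remove /sy/4): {"f":[80,{"b":86,"ckf":7,"s":4,"w":1},{"ego":29,"ys":1}],"h":77,"sy":[71,{"anf":89,"ho":43,"qcm":19},91,{"be":20,"ie":69,"jt":0,"z":37},{"h":71,"zf":61}]}
After op 13 (replace /f/1/w 47): {"f":[80,{"b":86,"ckf":7,"s":4,"w":47},{"ego":29,"ys":1}],"h":77,"sy":[71,{"anf":89,"ho":43,"qcm":19},91,{"be":20,"ie":69,"jt":0,"z":37},{"h":71,"zf":61}]}
After op 14 (add /epi 29): {"epi":29,"f":[80,{"b":86,"ckf":7,"s":4,"w":47},{"ego":29,"ys":1}],"h":77,"sy":[71,{"anf":89,"ho":43,"qcm":19},91,{"be":20,"ie":69,"jt":0,"z":37},{"h":71,"zf":61}]}
After op 15 (replace /h 18): {"epi":29,"f":[80,{"b":86,"ckf":7,"s":4,"w":47},{"ego":29,"ys":1}],"h":18,"sy":[71,{"anf":89,"ho":43,"qcm":19},91,{"be":20,"ie":69,"jt":0,"z":37},{"h":71,"zf":61}]}
After op 16 (add /sy/3/db 28): {"epi":29,"f":[80,{"b":86,"ckf":7,"s":4,"w":47},{"ego":29,"ys":1}],"h":18,"sy":[71,{"anf":89,"ho":43,"qcm":19},91,{"be":20,"db":28,"ie":69,"jt":0,"z":37},{"h":71,"zf":61}]}
After op 17 (replace /f/1 93): {"epi":29,"f":[80,93,{"ego":29,"ys":1}],"h":18,"sy":[71,{"anf":89,"ho":43,"qcm":19},91,{"be":20,"db":28,"ie":69,"jt":0,"z":37},{"h":71,"zf":61}]}
After op 18 (replace /sy/4 54): {"epi":29,"f":[80,93,{"ego":29,"ys":1}],"h":18,"sy":[71,{"anf":89,"ho":43,"qcm":19},91,{"be":20,"db":28,"ie":69,"jt":0,"z":37},54]}
After op 19 (add /f/2/ed 61): {"epi":29,"f":[80,93,{"ed":61,"ego":29,"ys":1}],"h":18,"sy":[71,{"anf":89,"ho":43,"qcm":19},91,{"be":20,"db":28,"ie":69,"jt":0,"z":37},54]}
After op 20 (remove /f): {"epi":29,"h":18,"sy":[71,{"anf":89,"ho":43,"qcm":19},91,{"be":20,"db":28,"ie":69,"jt":0,"z":37},54]}
After op 21 (add /sy/3/uq 27): {"epi":29,"h":18,"sy":[71,{"anf":89,"ho":43,"qcm":19},91,{"be":20,"db":28,"ie":69,"jt":0,"uq":27,"z":37},54]}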